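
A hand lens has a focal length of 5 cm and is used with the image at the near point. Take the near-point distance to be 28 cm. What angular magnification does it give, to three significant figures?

6.60

M = 1 + D/f = 1 + 28/5 = 6.600.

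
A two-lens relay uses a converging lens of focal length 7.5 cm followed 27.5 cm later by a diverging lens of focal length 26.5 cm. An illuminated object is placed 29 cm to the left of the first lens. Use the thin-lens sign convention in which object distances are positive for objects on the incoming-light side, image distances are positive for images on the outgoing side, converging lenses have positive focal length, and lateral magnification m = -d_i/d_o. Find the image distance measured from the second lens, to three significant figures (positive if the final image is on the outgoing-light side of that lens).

Applying the thin-lens equation to the first lens, 1/7.5 = 1/29 + 1/d_i1, which gives d_i1 = 10.116 cm.
That image sits 17.384 cm in front of the second lens, so d_o2 = 17.384 cm.
Applying the thin-lens equation again with f_2 = -26.5 cm and d_o2 = 17.384 cm gives d_i2 = -10.497 cm.

-10.5 cm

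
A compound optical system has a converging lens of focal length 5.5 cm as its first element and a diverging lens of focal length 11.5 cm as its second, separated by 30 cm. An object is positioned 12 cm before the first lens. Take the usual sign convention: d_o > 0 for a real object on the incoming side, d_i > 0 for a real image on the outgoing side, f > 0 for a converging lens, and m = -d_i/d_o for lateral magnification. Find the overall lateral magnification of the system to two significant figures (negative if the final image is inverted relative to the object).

Applying the thin-lens equation to the first lens, 1/5.5 = 1/12 + 1/d_i1, which gives d_i1 = 10.154 cm.
Its lateral magnification is m_1 = -d_i1/d_o1 = -(10.154)/12 = -0.8462.
The intermediate image is 10.154 cm to the right of lens 1, so d_o2 = L - d_i1 = 30 - 10.154 = 19.846 cm.
Applying the thin-lens equation again with f_2 = -11.5 cm and d_o2 = 19.846 cm gives d_i2 = -7.281 cm.
m_2 = -(-7.281)/(19.846) = 0.3669.
Total m = m_1 x m_2 = (-0.8462)(0.3669) = -0.3104.

-0.31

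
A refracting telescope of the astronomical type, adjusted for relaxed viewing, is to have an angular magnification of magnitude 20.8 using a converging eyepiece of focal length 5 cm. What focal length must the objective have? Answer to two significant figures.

|M| = f_obj/|f_eye|, so f_obj = |M| x |f_eye| = 20.8 x 5 = 104.000 cm.

100 cm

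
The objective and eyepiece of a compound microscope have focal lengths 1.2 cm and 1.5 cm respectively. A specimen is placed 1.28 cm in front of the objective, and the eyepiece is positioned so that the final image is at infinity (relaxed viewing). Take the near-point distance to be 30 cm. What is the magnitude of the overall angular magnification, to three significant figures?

Objective: 1/d_i = 1/f_obj - 1/d_o = 1/1.2 - 1/1.28 = 0.05208 cm^-1, so d_i = 19.200 cm.
m_obj = -d_i/d_o = -19.200/1.28 = -15.000.
Eyepiece angular magnification (image at infinity): M_eye = D/f_e = 30/1.5 = 20.000.
Overall M = m_obj x M_eye = (-15.000)(20.000) = -300.00.
|M| = 300.00.

300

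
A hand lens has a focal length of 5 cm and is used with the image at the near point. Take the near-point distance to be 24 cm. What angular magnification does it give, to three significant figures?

5.80

M = 1 + D/f = 1 + 24/5 = 5.800.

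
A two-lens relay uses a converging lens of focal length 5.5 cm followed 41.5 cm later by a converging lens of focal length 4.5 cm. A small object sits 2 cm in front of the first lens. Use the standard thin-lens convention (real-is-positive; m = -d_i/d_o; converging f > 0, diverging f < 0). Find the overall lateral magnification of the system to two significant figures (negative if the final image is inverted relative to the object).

Lens 1: 1/d_i1 = 1/f_1 - 1/d_o1 = 1/5.5 - 1/2 = -0.31818 cm^-1, so d_i1 = -3.143 cm.
m_1 = -(-3.143)/2 = 1.5714.
The intermediate image is virtual, 3.143 cm to the left of lens 1, so d_o2 = L - d_i1 = 41.5 - (-3.143) = 44.643 cm.
Lens 2: 1/d_i2 = 1/f_2 - 1/d_o2 = 1/4.5 - 1/(44.643) = 0.19982 cm^-1, so d_i2 = 5.004 cm.
m_2 = -(5.004)/(44.643) = -0.1121.
The system's lateral magnification is m_1 m_2 = (1.5714)(-0.1121) = -0.1762.

-0.18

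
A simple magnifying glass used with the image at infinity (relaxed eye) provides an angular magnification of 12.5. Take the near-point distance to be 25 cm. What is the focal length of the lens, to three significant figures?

For the image at infinity, M = D/f.
f = D/M = 25/12.5 = 2.000 cm.

2.00 cm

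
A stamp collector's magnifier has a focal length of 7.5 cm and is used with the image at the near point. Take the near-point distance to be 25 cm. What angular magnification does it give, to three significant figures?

4.33

M = 1 + D/f = 1 + 25/7.5 = 4.333.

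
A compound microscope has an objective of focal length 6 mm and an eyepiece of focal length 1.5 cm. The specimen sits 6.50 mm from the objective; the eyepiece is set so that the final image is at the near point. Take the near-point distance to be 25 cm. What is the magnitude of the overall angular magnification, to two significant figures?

Convert to cm: f_obj = 6 mm = 0.6 cm; d_o = 6.50 mm = 0.65 cm.
Objective: 1/d_i = 1/f_obj - 1/d_o = 1/0.6 - 1/0.65 = 0.12821 cm^-1, so d_i = 7.800 cm.
m_obj = -d_i/d_o = -7.800/0.65 = -12.000.
Eyepiece angular magnification (image at near point): M_eye = 1 + D/f_e = 1 + 25/1.5 = 17.667.
Overall M = m_obj x M_eye = (-12.000)(17.667) = -212.00.
|M| = 212.00.

210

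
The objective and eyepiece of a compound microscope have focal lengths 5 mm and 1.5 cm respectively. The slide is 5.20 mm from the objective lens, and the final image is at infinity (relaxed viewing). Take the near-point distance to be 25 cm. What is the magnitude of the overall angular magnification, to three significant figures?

417

Convert to cm: f_obj = 5 mm = 0.5 cm; d_o = 5.20 mm = 0.52 cm.
Objective: 1/d_i = 1/f_obj - 1/d_o = 1/0.5 - 1/0.52 = 0.07692 cm^-1, so d_i = 13.000 cm.
m_obj = -d_i/d_o = -13.000/0.52 = -25.000.
Eyepiece angular magnification (image at infinity): M_eye = D/f_e = 25/1.5 = 16.667.
Overall M = m_obj x M_eye = (-25.000)(16.667) = -416.67.
|M| = 416.67.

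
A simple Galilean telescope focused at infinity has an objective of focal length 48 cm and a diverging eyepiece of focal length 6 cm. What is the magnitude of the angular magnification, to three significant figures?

8.00

|M| = f_obj/|f_eye| = 48/6 = 8.000.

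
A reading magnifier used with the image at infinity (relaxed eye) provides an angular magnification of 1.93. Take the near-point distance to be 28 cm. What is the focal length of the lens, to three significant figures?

14.5 cm

For the image at infinity, M = D/f.
f = D/M = 28/1.93 = 14.508 cm.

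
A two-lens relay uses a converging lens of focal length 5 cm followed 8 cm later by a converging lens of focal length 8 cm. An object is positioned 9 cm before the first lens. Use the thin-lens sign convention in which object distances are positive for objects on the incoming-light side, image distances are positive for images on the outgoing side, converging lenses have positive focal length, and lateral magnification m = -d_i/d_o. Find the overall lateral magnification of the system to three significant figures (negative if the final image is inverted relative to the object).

-0.889

First lens: d_i1 = 1/(1/5 - 1/9) = 11.250 cm.
m_1 = -(11.250)/9 = -1.2500.
This image would form 11.250 cm past lens 1, i.e. 3.250 cm beyond lens 2, so it is a virtual object for lens 2: d_o2 = 8 - 11.250 = -3.250 cm.
Second lens: d_i2 = 1/(1/8 - 1/(-3.250)) = 2.311 cm.
m_2 = -(2.311)/(-3.250) = 0.7111.
Overall magnification: m = m_1 m_2 = -0.8889.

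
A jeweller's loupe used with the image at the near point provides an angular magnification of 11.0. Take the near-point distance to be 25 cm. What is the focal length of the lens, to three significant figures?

2.50 cm

For the image at the near point, M = 1 + D/f.
f = D/(M - 1) = 25/(11.0 - 1) = 2.500 cm.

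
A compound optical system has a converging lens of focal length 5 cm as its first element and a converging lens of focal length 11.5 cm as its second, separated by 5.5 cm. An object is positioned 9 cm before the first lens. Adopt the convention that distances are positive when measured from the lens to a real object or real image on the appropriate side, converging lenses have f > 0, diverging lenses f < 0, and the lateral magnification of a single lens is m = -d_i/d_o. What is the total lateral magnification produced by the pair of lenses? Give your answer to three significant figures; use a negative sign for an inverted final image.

-0.833

Applying the thin-lens equation to the first lens, 1/5 = 1/9 + 1/d_i1, which gives d_i1 = 11.250 cm.
Its lateral magnification is m_1 = -d_i1/d_o1 = -(11.250)/9 = -1.2500.
This image would form 11.250 cm past lens 1, i.e. 5.750 cm beyond lens 2, so it is a virtual object for lens 2: d_o2 = 5.5 - 11.250 = -5.750 cm.
Applying the thin-lens equation again with f_2 = 11.5 cm and d_o2 = -5.750 cm gives d_i2 = 3.833 cm.
m_2 = -(3.833)/(-5.750) = 0.6667.
Overall magnification: m = m_1 m_2 = -0.8333.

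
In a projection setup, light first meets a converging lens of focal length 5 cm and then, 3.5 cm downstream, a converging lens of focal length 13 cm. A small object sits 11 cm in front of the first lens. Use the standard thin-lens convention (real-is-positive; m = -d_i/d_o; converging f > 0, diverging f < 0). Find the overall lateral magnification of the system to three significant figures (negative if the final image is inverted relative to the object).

Lens 1: 1/d_i1 = 1/f_1 - 1/d_o1 = 1/5 - 1/11 = 0.10909 cm^-1, so d_i1 = 9.167 cm.
m_1 = -(9.167)/11 = -0.8333.
This image would form 9.167 cm past lens 1, i.e. 5.667 cm beyond lens 2, so it is a virtual object for lens 2: d_o2 = 3.5 - 9.167 = -5.667 cm.
Lens 2: 1/d_i2 = 1/f_2 - 1/d_o2 = 1/13 - 1/(-5.667) = 0.25339 cm^-1, so d_i2 = 3.946 cm.
m_2 = -(3.946)/(-5.667) = 0.6964.
Total m = m_1 x m_2 = (-0.8333)(0.6964) = -0.5804.

-0.580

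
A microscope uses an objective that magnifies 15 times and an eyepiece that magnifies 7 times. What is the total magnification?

The overall magnification of a compound microscope is the product of the objective and eyepiece magnifications:
M = M_obj x M_eye = 15 x 7 = 105.

105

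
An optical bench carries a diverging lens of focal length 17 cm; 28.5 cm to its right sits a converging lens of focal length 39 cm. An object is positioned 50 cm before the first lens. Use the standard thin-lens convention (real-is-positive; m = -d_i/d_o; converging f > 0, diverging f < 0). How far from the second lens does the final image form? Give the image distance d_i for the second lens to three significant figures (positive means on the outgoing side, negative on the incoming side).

735 cm

Applying the thin-lens equation to the first lens, 1/(-17) = 1/50 + 1/d_i1, which gives d_i1 = -12.687 cm.
With d_i1 < 0 the first image is virtual and lies on the object side; the object distance for lens 2 is d_o2 = 28.5 - (-12.687) = 41.187 cm.
Applying the thin-lens equation again with f_2 = 39 cm and d_o2 = 41.187 cm gives d_i2 = 734.611 cm.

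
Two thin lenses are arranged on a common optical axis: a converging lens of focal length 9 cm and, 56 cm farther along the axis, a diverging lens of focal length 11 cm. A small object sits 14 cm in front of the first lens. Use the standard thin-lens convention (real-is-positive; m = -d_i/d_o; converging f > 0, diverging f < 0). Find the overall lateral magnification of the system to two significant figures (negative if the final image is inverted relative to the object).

-0.47

Applying the thin-lens equation to the first lens, 1/9 = 1/14 + 1/d_i1, which gives d_i1 = 25.200 cm.
Its lateral magnification is m_1 = -d_i1/d_o1 = -(25.200)/14 = -1.8000.
That image sits 30.800 cm in front of the second lens, so d_o2 = 30.800 cm.
Applying the thin-lens equation again with f_2 = -11 cm and d_o2 = 30.800 cm gives d_i2 = -8.105 cm.
m_2 = -(-8.105)/(30.800) = 0.2632.
Total m = m_1 x m_2 = (-1.8000)(0.2632) = -0.4737.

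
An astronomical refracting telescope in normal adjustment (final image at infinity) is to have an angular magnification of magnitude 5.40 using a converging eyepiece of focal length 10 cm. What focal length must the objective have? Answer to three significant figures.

|M| = f_obj/|f_eye|, so f_obj = |M| x |f_eye| = 5.4 x 10 = 54.000 cm.

54.0 cm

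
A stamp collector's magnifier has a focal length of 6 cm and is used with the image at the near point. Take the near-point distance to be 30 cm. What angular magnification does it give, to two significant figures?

M = 1 + D/f = 1 + 30/6 = 6.000.

6.0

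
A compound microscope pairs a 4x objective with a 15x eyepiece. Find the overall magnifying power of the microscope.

The overall magnification of a compound microscope is the product of the objective and eyepiece magnifications:
M = M_obj x M_eye = 4 x 15 = 60.

60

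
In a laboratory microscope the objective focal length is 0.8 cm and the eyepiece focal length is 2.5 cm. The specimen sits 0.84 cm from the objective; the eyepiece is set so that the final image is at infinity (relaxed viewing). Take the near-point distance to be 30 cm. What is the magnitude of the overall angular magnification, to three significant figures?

Objective: 1/d_i = 1/f_obj - 1/d_o = 1/0.8 - 1/0.84 = 0.05952 cm^-1, so d_i = 16.800 cm.
m_obj = -d_i/d_o = -16.800/0.84 = -20.000.
Eyepiece angular magnification (image at infinity): M_eye = D/f_e = 30/2.5 = 12.000.
Overall M = m_obj x M_eye = (-20.000)(12.000) = -240.00.
|M| = 240.00.

240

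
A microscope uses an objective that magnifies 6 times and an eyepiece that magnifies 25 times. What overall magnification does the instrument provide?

150

The overall magnification of a compound microscope is the product of the objective and eyepiece magnifications:
M = M_obj x M_eye = 6 x 25 = 150.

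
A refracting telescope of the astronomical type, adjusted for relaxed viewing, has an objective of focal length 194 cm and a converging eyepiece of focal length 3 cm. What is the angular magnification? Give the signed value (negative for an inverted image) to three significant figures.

-64.7

M = -f_obj/f_eye = -194/(3) = -64.667.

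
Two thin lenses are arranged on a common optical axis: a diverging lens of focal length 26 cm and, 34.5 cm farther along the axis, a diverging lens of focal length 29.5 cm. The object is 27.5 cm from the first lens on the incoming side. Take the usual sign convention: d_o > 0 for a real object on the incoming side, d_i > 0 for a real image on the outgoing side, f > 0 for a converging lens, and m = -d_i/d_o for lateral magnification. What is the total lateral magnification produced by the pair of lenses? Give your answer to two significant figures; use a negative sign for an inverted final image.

Lens 1: 1/d_i1 = 1/f_1 - 1/d_o1 = 1/(-26) - 1/27.5 = -0.07483 cm^-1, so d_i1 = -13.364 cm.
m_1 = -(-13.364)/27.5 = 0.4860.
With d_i1 < 0 the first image is virtual and lies on the object side; the object distance for lens 2 is d_o2 = 34.5 - (-13.364) = 47.864 cm.
Lens 2: 1/d_i2 = 1/f_2 - 1/d_o2 = 1/(-29.5) - 1/(47.864) = -0.05479 cm^-1, so d_i2 = -18.251 cm.
m_2 = -(-18.251)/(47.864) = 0.3813.
The system's lateral magnification is m_1 m_2 = (0.4860)(0.3813) = 0.1853.

0.19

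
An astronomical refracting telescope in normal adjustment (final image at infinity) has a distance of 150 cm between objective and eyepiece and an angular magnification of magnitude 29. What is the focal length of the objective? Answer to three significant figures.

145 cm

In normal adjustment the tube length equals f_obj + f_eye and |M| = f_obj/f_eye.
So f_obj = 29 f_eye and 29 f_eye + f_eye = 150 cm, giving f_eye = 150/30 = 5.000 cm and f_obj = 145.000 cm.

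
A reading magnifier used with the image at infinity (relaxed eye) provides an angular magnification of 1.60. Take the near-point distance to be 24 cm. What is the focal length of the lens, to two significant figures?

15 cm

For the image at infinity, M = D/f.
f = D/M = 24/1.6 = 15.000 cm.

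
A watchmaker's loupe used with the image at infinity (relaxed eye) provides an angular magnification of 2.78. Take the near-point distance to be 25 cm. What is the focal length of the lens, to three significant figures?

For the image at infinity, M = D/f.
f = D/M = 25/2.78 = 8.993 cm.

8.99 cm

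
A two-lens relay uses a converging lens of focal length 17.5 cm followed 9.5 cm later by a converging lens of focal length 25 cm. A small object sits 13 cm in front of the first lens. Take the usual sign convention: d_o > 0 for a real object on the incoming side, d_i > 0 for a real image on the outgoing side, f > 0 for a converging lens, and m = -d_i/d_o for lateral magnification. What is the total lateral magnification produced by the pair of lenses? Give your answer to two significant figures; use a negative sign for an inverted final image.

First lens: d_i1 = 1/(1/17.5 - 1/13) = -50.556 cm.
m_1 = -(-50.556)/13 = 3.8889.
With d_i1 < 0 the first image is virtual and lies on the object side; the object distance for lens 2 is d_o2 = 9.5 - (-50.556) = 60.056 cm.
Second lens: d_i2 = 1/(1/25 - 1/(60.056)) = 42.829 cm.
m_2 = -(42.829)/(60.056) = -0.7132.
The system's lateral magnification is m_1 m_2 = (3.8889)(-0.7132) = -2.7734.

-2.8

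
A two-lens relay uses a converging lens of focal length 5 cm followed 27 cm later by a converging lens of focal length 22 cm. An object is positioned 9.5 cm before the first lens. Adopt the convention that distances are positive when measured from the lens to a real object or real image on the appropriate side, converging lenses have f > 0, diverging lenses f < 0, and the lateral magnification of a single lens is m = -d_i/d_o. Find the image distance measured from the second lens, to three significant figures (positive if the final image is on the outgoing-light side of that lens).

-65.1 cm

Lens 1: 1/d_i1 = 1/f_1 - 1/d_o1 = 1/5 - 1/9.5 = 0.09474 cm^-1, so d_i1 = 10.556 cm.
Object distance for lens 2: d_o2 = 27 - 10.556 = 16.444 cm.
Lens 2: 1/d_i2 = 1/f_2 - 1/d_o2 = 1/22 - 1/(16.444) = -0.01536 cm^-1, so d_i2 = -65.120 cm.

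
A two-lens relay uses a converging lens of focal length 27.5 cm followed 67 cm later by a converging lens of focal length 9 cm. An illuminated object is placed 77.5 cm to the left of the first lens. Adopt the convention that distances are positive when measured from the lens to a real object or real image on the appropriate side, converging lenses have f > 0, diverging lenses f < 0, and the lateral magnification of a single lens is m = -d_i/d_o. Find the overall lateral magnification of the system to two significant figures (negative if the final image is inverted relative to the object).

0.32

Applying the thin-lens equation to the first lens, 1/27.5 = 1/77.5 + 1/d_i1, which gives d_i1 = 42.625 cm.
Its lateral magnification is m_1 = -d_i1/d_o1 = -(42.625)/77.5 = -0.5500.
That image sits 24.375 cm in front of the second lens, so d_o2 = 24.375 cm.
Applying the thin-lens equation again with f_2 = 9 cm and d_o2 = 24.375 cm gives d_i2 = 14.268 cm.
m_2 = -(14.268)/(24.375) = -0.5854.
Total m = m_1 x m_2 = (-0.5500)(-0.5854) = 0.3220.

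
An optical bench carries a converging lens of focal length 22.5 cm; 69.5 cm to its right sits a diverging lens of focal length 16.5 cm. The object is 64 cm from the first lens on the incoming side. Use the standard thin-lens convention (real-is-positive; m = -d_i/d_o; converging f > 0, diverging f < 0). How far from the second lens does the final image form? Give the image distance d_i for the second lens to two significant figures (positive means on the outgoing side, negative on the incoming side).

First lens: d_i1 = 1/(1/22.5 - 1/64) = 34.699 cm.
That image sits 34.801 cm in front of the second lens, so d_o2 = 34.801 cm.
Second lens: d_i2 = 1/(1/(-16.5) - 1/(34.801)) = -11.193 cm.

-11 cm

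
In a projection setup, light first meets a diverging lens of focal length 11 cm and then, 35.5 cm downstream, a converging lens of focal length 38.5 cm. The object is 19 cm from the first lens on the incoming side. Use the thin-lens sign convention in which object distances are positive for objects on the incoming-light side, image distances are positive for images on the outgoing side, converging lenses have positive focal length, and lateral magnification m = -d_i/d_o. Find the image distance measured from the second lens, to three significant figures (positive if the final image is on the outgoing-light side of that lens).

First lens: d_i1 = 1/(1/(-11) - 1/19) = -6.967 cm.
The intermediate image is virtual, 6.967 cm to the left of lens 1, so d_o2 = L - d_i1 = 35.5 - (-6.967) = 42.467 cm.
Second lens: d_i2 = 1/(1/38.5 - 1/(42.467)) = 412.176 cm.

412 cm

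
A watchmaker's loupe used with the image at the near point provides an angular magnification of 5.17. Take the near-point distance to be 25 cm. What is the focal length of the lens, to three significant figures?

For the image at the near point, M = 1 + D/f.
f = D/(M - 1) = 25/(5.17 - 1) = 5.995 cm.

6.00 cm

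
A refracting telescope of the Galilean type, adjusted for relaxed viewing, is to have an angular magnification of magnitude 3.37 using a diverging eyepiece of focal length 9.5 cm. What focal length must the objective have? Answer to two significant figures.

|M| = f_obj/|f_eye|, so f_obj = |M| x |f_eye| = 3.37 x 9.5 = 32.015 cm.

32 cm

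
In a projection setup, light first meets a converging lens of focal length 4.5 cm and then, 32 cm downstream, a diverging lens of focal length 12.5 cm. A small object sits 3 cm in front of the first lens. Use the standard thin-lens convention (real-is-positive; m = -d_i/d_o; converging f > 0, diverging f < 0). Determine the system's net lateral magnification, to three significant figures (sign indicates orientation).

0.701

First lens: d_i1 = 1/(1/4.5 - 1/3) = -9.000 cm.
m_1 = -(-9.000)/3 = 3.0000.
With d_i1 < 0 the first image is virtual and lies on the object side; the object distance for lens 2 is d_o2 = 32 - (-9.000) = 41.000 cm.
Second lens: d_i2 = 1/(1/(-12.5) - 1/(41.000)) = -9.579 cm.
m_2 = -(-9.579)/(41.000) = 0.2336.
The system's lateral magnification is m_1 m_2 = (3.0000)(0.2336) = 0.7009.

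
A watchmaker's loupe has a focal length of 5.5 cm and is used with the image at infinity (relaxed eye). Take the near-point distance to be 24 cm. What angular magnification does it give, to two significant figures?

M = D/f = 24/5.5 = 4.364.

4.4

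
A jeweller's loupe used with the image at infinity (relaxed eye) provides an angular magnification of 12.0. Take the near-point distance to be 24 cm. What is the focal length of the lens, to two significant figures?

2.0 cm

For the image at infinity, M = D/f.
f = D/M = 24/12.0 = 2.000 cm.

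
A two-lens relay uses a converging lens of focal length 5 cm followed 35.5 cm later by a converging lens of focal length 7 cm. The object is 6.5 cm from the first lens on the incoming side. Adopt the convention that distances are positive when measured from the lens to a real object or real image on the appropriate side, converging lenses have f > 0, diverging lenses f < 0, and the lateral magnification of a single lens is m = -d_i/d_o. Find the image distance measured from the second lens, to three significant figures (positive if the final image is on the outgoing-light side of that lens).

Applying the thin-lens equation to the first lens, 1/5 = 1/6.5 + 1/d_i1, which gives d_i1 = 21.667 cm.
Object distance for lens 2: d_o2 = 35.5 - 21.667 = 13.833 cm.
Applying the thin-lens equation again with f_2 = 7 cm and d_o2 = 13.833 cm gives d_i2 = 14.171 cm.

14.2 cm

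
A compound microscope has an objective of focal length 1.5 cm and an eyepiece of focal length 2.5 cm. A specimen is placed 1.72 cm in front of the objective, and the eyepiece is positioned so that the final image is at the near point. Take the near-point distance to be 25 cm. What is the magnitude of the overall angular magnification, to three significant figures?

75.0

Objective: 1/d_i = 1/f_obj - 1/d_o = 1/1.5 - 1/1.72 = 0.08527 cm^-1, so d_i = 11.727 cm.
m_obj = -d_i/d_o = -11.727/1.72 = -6.818.
Eyepiece angular magnification (image at near point): M_eye = 1 + D/f_e = 1 + 25/2.5 = 11.000.
Overall M = m_obj x M_eye = (-6.818)(11.000) = -75.00.
|M| = 75.00.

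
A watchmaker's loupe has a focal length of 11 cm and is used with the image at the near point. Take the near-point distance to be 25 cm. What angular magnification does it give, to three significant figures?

3.27

M = 1 + D/f = 1 + 25/11 = 3.273.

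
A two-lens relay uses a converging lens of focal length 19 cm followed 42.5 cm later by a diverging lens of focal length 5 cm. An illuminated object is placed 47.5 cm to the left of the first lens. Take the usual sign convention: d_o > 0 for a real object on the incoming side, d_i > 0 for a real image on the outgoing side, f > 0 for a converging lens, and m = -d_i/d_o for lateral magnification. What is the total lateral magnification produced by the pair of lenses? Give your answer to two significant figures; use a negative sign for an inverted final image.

-0.21

First lens: d_i1 = 1/(1/19 - 1/47.5) = 31.667 cm.
m_1 = -(31.667)/47.5 = -0.6667.
The intermediate image is 31.667 cm to the right of lens 1, so d_o2 = L - d_i1 = 42.5 - 31.667 = 10.833 cm.
Second lens: d_i2 = 1/(1/(-5) - 1/(10.833)) = -3.421 cm.
m_2 = -(-3.421)/(10.833) = 0.3158.
Overall magnification: m = m_1 m_2 = -0.2105.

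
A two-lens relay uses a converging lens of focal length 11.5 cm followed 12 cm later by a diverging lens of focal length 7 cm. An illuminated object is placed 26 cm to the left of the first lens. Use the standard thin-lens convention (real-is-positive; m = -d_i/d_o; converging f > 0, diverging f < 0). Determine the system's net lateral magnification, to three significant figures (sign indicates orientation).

Applying the thin-lens equation to the first lens, 1/11.5 = 1/26 + 1/d_i1, which gives d_i1 = 20.621 cm.
Its lateral magnification is m_1 = -d_i1/d_o1 = -(20.621)/26 = -0.7931.
This image would form 20.621 cm past lens 1, i.e. 8.621 cm beyond lens 2, so it is a virtual object for lens 2: d_o2 = 12 - 20.621 = -8.621 cm.
Applying the thin-lens equation again with f_2 = -7 cm and d_o2 = -8.621 cm gives d_i2 = -37.234 cm.
m_2 = -(-37.234)/(-8.621) = -4.3191.
Overall magnification: m = m_1 m_2 = 3.4255.

3.43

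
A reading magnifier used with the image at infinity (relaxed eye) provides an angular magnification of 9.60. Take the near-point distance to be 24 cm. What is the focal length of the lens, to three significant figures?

2.50 cm

For the image at infinity, M = D/f.
f = D/M = 24/9.6 = 2.500 cm.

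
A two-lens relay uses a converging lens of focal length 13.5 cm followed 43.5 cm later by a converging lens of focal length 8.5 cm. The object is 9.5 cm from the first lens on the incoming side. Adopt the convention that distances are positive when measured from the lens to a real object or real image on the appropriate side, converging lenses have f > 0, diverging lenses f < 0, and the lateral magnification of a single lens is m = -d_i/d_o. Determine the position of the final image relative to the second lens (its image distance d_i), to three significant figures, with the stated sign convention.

Applying the thin-lens equation to the first lens, 1/13.5 = 1/9.5 + 1/d_i1, which gives d_i1 = -32.062 cm.
The intermediate image is virtual, 32.062 cm to the left of lens 1, so d_o2 = L - d_i1 = 43.5 - (-32.062) = 75.562 cm.
Applying the thin-lens equation again with f_2 = 8.5 cm and d_o2 = 75.562 cm gives d_i2 = 9.577 cm.

9.58 cm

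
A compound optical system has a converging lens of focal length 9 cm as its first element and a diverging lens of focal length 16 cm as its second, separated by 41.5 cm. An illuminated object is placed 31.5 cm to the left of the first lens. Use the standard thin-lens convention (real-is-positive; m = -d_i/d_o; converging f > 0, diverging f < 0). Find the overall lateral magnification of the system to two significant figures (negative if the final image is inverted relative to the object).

First lens: d_i1 = 1/(1/9 - 1/31.5) = 12.600 cm.
m_1 = -(12.600)/31.5 = -0.4000.
Object distance for lens 2: d_o2 = 41.5 - 12.600 = 28.900 cm.
Second lens: d_i2 = 1/(1/(-16) - 1/(28.900)) = -10.298 cm.
m_2 = -(-10.298)/(28.900) = 0.3563.
Overall magnification: m = m_1 m_2 = -0.1425.

-0.14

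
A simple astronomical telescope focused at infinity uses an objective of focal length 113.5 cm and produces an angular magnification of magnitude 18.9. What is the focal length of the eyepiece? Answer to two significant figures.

|M| = f_obj/f_eye, so f_eye = f_obj/|M| = 113.5/18.9 = 6.005 cm.

6.0 cm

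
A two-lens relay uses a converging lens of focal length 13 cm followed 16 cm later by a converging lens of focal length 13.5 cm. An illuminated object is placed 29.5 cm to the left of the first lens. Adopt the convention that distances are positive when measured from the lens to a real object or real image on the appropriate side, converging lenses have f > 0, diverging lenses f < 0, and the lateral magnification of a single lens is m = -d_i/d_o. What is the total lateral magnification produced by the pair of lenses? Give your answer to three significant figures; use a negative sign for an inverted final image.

-0.513

Applying the thin-lens equation to the first lens, 1/13 = 1/29.5 + 1/d_i1, which gives d_i1 = 23.242 cm.
Its lateral magnification is m_1 = -d_i1/d_o1 = -(23.242)/29.5 = -0.7879.
Since 23.242 cm > 16 cm, the first image lies past the second lens and serves as a virtual object: d_o2 = L - d_i1 = -7.242 cm.
Applying the thin-lens equation again with f_2 = 13.5 cm and d_o2 = -7.242 cm gives d_i2 = 4.714 cm.
m_2 = -(4.714)/(-7.242) = 0.6508.
Overall magnification: m = m_1 m_2 = -0.5128.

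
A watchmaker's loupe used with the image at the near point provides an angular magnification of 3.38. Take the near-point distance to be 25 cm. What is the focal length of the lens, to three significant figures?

10.5 cm

For the image at the near point, M = 1 + D/f.
f = D/(M - 1) = 25/(3.38 - 1) = 10.504 cm.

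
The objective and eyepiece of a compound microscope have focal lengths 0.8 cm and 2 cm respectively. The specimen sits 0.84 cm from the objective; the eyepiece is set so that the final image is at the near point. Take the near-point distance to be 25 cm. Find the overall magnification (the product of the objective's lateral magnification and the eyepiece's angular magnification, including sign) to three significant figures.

-270

Objective: 1/d_i = 1/f_obj - 1/d_o = 1/0.8 - 1/0.84 = 0.05952 cm^-1, so d_i = 16.800 cm.
m_obj = -d_i/d_o = -16.800/0.84 = -20.000.
Eyepiece angular magnification (image at near point): M_eye = 1 + D/f_e = 1 + 25/2 = 13.500.
Overall M = m_obj x M_eye = (-20.000)(13.500) = -270.00.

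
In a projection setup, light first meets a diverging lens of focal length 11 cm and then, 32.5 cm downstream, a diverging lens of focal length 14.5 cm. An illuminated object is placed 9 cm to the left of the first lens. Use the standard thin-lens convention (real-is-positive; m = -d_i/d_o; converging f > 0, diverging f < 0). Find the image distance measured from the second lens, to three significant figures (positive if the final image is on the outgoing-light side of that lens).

Lens 1: 1/d_i1 = 1/f_1 - 1/d_o1 = 1/(-11) - 1/9 = -0.20202 cm^-1, so d_i1 = -4.950 cm.
With d_i1 < 0 the first image is virtual and lies on the object side; the object distance for lens 2 is d_o2 = 32.5 - (-4.950) = 37.450 cm.
Lens 2: 1/d_i2 = 1/f_2 - 1/d_o2 = 1/(-14.5) - 1/(37.450) = -0.09567 cm^-1, so d_i2 = -10.453 cm.

-10.5 cm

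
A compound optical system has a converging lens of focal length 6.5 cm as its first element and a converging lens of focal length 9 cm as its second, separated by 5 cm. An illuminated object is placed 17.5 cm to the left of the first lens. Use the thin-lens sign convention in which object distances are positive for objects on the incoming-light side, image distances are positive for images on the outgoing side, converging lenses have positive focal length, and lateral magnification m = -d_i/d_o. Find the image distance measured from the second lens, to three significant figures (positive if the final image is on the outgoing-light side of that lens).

First lens: d_i1 = 1/(1/6.5 - 1/17.5) = 10.341 cm.
This image would form 10.341 cm past lens 1, i.e. 5.341 cm beyond lens 2, so it is a virtual object for lens 2: d_o2 = 5 - 10.341 = -5.341 cm.
Second lens: d_i2 = 1/(1/9 - 1/(-5.341)) = 3.352 cm.

3.35 cm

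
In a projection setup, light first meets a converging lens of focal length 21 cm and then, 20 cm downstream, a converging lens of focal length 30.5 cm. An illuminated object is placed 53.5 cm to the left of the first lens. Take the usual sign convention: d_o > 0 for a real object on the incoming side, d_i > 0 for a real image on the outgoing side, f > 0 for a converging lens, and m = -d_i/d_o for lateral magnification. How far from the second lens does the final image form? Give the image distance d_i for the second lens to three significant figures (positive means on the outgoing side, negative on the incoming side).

9.86 cm

Applying the thin-lens equation to the first lens, 1/21 = 1/53.5 + 1/d_i1, which gives d_i1 = 34.569 cm.
Since 34.569 cm > 20 cm, the first image lies past the second lens and serves as a virtual object: d_o2 = L - d_i1 = -14.569 cm.
Applying the thin-lens equation again with f_2 = 30.5 cm and d_o2 = -14.569 cm gives d_i2 = 9.860 cm.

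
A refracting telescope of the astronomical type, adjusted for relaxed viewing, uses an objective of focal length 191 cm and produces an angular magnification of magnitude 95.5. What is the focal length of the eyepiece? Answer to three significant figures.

|M| = f_obj/f_eye, so f_eye = f_obj/|M| = 191/95.5 = 2.000 cm.

2.00 cm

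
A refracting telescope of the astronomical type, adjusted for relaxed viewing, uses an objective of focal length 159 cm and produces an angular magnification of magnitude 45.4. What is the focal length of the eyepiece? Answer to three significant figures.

|M| = f_obj/f_eye, so f_eye = f_obj/|M| = 159/45.4 = 3.502 cm.

3.50 cm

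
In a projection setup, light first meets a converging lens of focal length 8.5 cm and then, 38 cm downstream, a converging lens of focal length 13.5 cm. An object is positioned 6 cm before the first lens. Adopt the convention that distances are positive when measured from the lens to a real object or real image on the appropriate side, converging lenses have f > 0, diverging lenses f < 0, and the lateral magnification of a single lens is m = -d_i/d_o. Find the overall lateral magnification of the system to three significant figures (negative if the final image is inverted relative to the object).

-1.02

First lens: d_i1 = 1/(1/8.5 - 1/6) = -20.400 cm.
m_1 = -(-20.400)/6 = 3.4000.
The intermediate image is virtual, 20.400 cm to the left of lens 1, so d_o2 = L - d_i1 = 38 - (-20.400) = 58.400 cm.
Second lens: d_i2 = 1/(1/13.5 - 1/(58.400)) = 17.559 cm.
m_2 = -(17.559)/(58.400) = -0.3007.
The system's lateral magnification is m_1 m_2 = (3.4000)(-0.3007) = -1.0223.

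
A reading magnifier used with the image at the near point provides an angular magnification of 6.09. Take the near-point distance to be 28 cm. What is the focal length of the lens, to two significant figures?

5.5 cm

For the image at the near point, M = 1 + D/f.
f = D/(M - 1) = 28/(6.09 - 1) = 5.501 cm.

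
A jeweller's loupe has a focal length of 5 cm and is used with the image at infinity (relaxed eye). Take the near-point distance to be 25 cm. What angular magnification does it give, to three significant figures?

5.00

M = D/f = 25/5 = 5.000.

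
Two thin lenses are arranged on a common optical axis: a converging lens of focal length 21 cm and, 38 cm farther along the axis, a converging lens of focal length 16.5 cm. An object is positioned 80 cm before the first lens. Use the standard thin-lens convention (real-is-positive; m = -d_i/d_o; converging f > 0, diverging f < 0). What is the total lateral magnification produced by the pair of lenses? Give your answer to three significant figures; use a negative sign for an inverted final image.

-0.842

First lens: d_i1 = 1/(1/21 - 1/80) = 28.475 cm.
m_1 = -(28.475)/80 = -0.3559.
The intermediate image is 28.475 cm to the right of lens 1, so d_o2 = L - d_i1 = 38 - 28.475 = 9.525 cm.
Second lens: d_i2 = 1/(1/16.5 - 1/(9.525)) = -22.535 cm.
m_2 = -(-22.535)/(9.525) = 2.3657.
The system's lateral magnification is m_1 m_2 = (-0.3559)(2.3657) = -0.8420.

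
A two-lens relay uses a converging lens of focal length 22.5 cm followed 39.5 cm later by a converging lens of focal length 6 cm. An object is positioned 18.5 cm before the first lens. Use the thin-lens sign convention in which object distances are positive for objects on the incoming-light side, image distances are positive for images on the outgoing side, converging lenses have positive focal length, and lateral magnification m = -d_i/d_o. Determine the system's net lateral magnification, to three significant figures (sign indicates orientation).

Applying the thin-lens equation to the first lens, 1/22.5 = 1/18.5 + 1/d_i1, which gives d_i1 = -104.062 cm.
Its lateral magnification is m_1 = -d_i1/d_o1 = -(-104.062)/18.5 = 5.6250.
The intermediate image is virtual, 104.062 cm to the left of lens 1, so d_o2 = L - d_i1 = 39.5 - (-104.062) = 143.562 cm.
Applying the thin-lens equation again with f_2 = 6 cm and d_o2 = 143.562 cm gives d_i2 = 6.262 cm.
m_2 = -(6.262)/(143.562) = -0.0436.
Overall magnification: m = m_1 m_2 = -0.2453.

-0.245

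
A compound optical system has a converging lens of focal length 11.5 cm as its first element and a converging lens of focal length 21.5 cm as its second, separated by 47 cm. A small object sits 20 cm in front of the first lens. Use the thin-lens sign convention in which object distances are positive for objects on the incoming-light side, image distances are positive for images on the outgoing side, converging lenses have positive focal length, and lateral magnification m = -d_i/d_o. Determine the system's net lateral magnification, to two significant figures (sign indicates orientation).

Applying the thin-lens equation to the first lens, 1/11.5 = 1/20 + 1/d_i1, which gives d_i1 = 27.059 cm.
Its lateral magnification is m_1 = -d_i1/d_o1 = -(27.059)/20 = -1.3529.
The intermediate image is 27.059 cm to the right of lens 1, so d_o2 = L - d_i1 = 47 - 27.059 = 19.941 cm.
Applying the thin-lens equation again with f_2 = 21.5 cm and d_o2 = 19.941 cm gives d_i2 = -275.038 cm.
m_2 = -(-275.038)/(19.941) = 13.7925.
Overall magnification: m = m_1 m_2 = -18.6604.

-19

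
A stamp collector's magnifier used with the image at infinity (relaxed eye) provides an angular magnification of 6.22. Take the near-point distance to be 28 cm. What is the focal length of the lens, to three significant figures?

4.50 cm

For the image at infinity, M = D/f.
f = D/M = 28/6.22 = 4.502 cm.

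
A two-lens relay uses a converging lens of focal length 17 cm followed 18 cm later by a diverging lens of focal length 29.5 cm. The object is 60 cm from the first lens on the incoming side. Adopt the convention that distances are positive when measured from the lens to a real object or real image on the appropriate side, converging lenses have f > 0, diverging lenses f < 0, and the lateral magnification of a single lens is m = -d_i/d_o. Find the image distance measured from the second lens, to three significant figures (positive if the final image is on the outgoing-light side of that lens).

7.10 cm

First lens: d_i1 = 1/(1/17 - 1/60) = 23.721 cm.
Since 23.721 cm > 18 cm, the first image lies past the second lens and serves as a virtual object: d_o2 = L - d_i1 = -5.721 cm.
Second lens: d_i2 = 1/(1/(-29.5) - 1/(-5.721)) = 7.097 cm.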